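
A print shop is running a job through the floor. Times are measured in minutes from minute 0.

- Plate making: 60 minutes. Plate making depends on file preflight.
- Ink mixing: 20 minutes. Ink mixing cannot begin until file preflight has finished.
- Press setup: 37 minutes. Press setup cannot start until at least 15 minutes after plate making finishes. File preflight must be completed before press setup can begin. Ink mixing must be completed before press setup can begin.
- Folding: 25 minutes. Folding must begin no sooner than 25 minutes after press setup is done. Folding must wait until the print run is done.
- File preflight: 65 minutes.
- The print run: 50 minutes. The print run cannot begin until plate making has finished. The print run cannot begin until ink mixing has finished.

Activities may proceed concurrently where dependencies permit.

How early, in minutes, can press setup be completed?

177

Nothing blocks file preflight, so it runs from minute 0 to minute 65.
After file preflight (finishes minute 65), ink mixing can start at minute 65 and finishes at minute 85.
After file preflight (finishes minute 65), plate making can start at minute 65 and finishes at minute 125.
For press setup: plate making (finishes minute 125, plus 15-minute gap → minute 140); file preflight (finishes minute 65); ink mixing (finishes minute 85). Taking the maximum gives a start of minute 140, and it finishes at 140 + 37 = minute 177.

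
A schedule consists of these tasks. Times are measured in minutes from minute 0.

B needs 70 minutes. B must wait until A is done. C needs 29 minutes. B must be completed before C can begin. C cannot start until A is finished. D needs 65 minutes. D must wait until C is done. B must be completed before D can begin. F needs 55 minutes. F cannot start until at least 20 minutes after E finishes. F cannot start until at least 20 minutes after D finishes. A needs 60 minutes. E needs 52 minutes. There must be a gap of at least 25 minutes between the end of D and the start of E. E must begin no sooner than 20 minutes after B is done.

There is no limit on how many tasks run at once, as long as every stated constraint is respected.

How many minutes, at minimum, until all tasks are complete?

A can start immediately at minute 0; it finishes at minute 60.
After A (finishes minute 60), B can start at minute 60 and finishes at minute 130.
For C: B (finishes minute 130); A (finishes minute 60). Taking the maximum gives a start of minute 130, and it finishes at 130 + 29 = minute 159.
For D: C (finishes minute 159); B (finishes minute 130). Taking the maximum gives a start of minute 159, and it finishes at 159 + 65 = minute 224.
E has to wait for D (finishes minute 224, plus 25-minute gap → minute 249); B (finishes minute 130, plus 20-minute gap → minute 150). The latest of these is minute 249, so E runs minute 249 to 249 + 52 = minute 301.
F cannot start until E (finishes minute 301, plus 20-minute gap → minute 321); D (finishes minute 224, plus 20-minute gap → minute 244). The controlling bound is minute 321, so F finishes at 321 + 55 = minute 376.
All tasks are finished once the last one completes. Finish times: A at 60, B at 130, C at 159, D at 224, E at 301, F at 376. The latest is minute 376.

376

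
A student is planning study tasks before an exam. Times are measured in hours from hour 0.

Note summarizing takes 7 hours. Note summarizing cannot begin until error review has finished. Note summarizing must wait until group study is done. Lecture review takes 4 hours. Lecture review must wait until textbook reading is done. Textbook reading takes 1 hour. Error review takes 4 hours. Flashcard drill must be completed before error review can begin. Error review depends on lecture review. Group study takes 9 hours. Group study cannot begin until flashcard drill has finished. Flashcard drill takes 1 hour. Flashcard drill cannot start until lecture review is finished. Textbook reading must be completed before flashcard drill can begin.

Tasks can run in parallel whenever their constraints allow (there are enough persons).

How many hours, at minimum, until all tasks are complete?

22

Textbook reading has no prerequisites, so it starts at hour 0 and finishes at hour 1.
Lecture review cannot begin until textbook reading (finishes hour 1). It runs from hour 1 to 1 + 4 = hour 5.
Flashcard drill has to wait for lecture review (finishes hour 5); textbook reading (finishes hour 1). The latest of these is hour 5, so flashcard drill runs hour 5 to 5 + 1 = hour 6.
Group study waits on flashcard drill (finishes hour 6), so it starts at hour 6 and finishes at 6 + 9 = hour 15.
Error review has to wait for flashcard drill (finishes hour 6); lecture review (finishes hour 5). The latest of these is hour 6, so error review runs hour 6 to 6 + 4 = hour 10.
For note summarizing: error review (finishes hour 10); group study (finishes hour 15). Taking the maximum gives a start of hour 15, and it finishes at 15 + 7 = hour 22.
All tasks are finished once the last one completes. Finish times: Textbook reading at 1, Lecture review at 5, Flashcard drill at 6, Error review at 10, Group study at 15, Note summarizing at 22. The latest is hour 22.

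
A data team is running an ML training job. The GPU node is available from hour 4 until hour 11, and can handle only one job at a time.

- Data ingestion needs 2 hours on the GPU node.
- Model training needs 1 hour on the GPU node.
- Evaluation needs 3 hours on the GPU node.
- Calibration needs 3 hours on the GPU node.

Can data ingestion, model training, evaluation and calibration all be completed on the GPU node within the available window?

The GPU node window is 11 − 4 = 7 hours.
Running back to back, the jobs need 2 + 1 + 3 + 3 = 9 hours on the GPU node.
Since 9 > 7, they cannot all fit.

No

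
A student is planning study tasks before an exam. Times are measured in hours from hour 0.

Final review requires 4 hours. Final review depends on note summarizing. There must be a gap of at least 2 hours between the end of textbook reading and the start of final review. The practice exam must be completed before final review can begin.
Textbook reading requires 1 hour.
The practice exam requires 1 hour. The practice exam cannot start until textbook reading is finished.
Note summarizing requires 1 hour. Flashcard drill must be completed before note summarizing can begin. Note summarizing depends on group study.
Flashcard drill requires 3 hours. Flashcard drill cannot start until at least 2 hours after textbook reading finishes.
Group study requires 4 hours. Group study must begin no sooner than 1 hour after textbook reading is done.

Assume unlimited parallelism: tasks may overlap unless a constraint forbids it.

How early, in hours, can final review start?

7

Textbook reading has no prerequisites, so it starts at hour 0 and finishes at hour 1.
After textbook reading (finishes hour 1, plus 1-hour gap → hour 2), group study can start at hour 2 and finishes at hour 6.
The practice exam cannot begin until textbook reading (finishes hour 1). It runs from hour 1 to 1 + 1 = hour 2.
Flashcard drill waits on textbook reading (finishes hour 1, plus 2-hour gap → hour 3), so it starts at hour 3 and finishes at 3 + 3 = hour 6.
Note summarizing cannot start until flashcard drill (finishes hour 6); group study (finishes hour 6). The controlling bound is hour 6, so note summarizing finishes at 6 + 1 = hour 7.
Final review waits on note summarizing (finishes hour 7); textbook reading (finishes hour 1, plus 2-hour gap → hour 3); the practice exam (finishes hour 2). The latest of these is hour 7, which is the earliest final review can start.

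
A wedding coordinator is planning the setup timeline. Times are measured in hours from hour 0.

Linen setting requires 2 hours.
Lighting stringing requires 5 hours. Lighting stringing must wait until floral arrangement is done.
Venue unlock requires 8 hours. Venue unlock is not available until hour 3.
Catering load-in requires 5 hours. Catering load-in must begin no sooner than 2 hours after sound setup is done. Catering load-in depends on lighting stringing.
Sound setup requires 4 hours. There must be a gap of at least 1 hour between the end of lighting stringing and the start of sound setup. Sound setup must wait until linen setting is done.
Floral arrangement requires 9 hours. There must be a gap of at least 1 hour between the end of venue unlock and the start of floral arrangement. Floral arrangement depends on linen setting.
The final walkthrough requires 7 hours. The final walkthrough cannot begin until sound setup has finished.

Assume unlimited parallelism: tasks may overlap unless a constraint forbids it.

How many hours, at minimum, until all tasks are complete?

38

Nothing blocks linen setting, so it runs from hour 0 to hour 2.
Venue unlock waits on its own release at hour 3, so it starts at hour 3 and finishes at 3 + 8 = hour 11.
Floral arrangement cannot start until venue unlock (finishes hour 11, plus 1-hour gap → hour 12); linen setting (finishes hour 2). The controlling bound is hour 12, so floral arrangement finishes at 12 + 9 = hour 21.
After floral arrangement (finishes hour 21), lighting stringing can start at hour 21 and finishes at hour 26.
Sound setup has to wait for lighting stringing (finishes hour 26, plus 1-hour gap → hour 27); linen setting (finishes hour 2). The latest of these is hour 27, so sound setup runs hour 27 to 27 + 4 = hour 31.
After sound setup (finishes hour 31), the final walkthrough can start at hour 31 and finishes at hour 38.
Catering load-in cannot start until sound setup (finishes hour 31, plus 2-hour gap → hour 33); lighting stringing (finishes hour 26). The controlling bound is hour 33, so catering load-in finishes at 33 + 5 = hour 38.
All tasks are finished once the last one completes. Finish times: Venue unlock at 11, Linen setting at 2, Floral arrangement at 21, Lighting stringing at 26, Sound setup at 31, Catering load-in at 38, The final walkthrough at 38. The latest is hour 38.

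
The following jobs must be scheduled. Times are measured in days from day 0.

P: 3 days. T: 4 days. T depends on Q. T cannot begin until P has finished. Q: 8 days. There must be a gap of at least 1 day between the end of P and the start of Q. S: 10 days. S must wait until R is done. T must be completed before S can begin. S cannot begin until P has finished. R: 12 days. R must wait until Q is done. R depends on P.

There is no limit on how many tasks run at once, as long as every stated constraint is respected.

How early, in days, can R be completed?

P can start immediately at day 0; it finishes at day 3.
Q cannot begin until P (finishes day 3, plus 1-day gap → day 4). It runs from day 4 to 4 + 8 = day 12.
R cannot start until Q (finishes day 12); P (finishes day 3). The controlling bound is day 12, so R finishes at 12 + 12 = day 24.

24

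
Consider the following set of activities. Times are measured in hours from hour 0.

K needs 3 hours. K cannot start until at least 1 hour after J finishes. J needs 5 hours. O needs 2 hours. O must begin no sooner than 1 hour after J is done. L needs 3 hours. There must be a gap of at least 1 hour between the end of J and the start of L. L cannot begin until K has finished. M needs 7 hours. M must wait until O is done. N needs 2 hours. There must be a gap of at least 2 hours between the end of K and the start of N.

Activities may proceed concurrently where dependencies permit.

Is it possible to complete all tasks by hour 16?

Yes

J can start immediately at hour 0; it finishes at hour 5.
After J (finishes hour 5, plus 1-hour gap → hour 6), O can start at hour 6 and finishes at hour 8.
M cannot begin until O (finishes hour 8). It runs from hour 8 to 8 + 7 = hour 15.
After J (finishes hour 5, plus 1-hour gap → hour 6), K can start at hour 6 and finishes at hour 9.
N waits on K (finishes hour 9, plus 2-hour gap → hour 11), so it starts at hour 11 and finishes at 11 + 2 = hour 13.
L cannot start until J (finishes hour 5, plus 1-hour gap → hour 6); K (finishes hour 9). The controlling bound is hour 9, so L finishes at 9 + 3 = hour 12.
Every task is finished by hour 15, which is no later than the deadline of 16, so the schedule is feasible.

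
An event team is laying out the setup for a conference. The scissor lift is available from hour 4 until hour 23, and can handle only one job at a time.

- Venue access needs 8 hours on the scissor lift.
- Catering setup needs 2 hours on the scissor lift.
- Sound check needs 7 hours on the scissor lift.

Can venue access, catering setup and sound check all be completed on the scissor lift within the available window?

The scissor lift window is 23 − 4 = 19 hours.
Running back to back, the jobs need 8 + 2 + 7 = 17 hours on the scissor lift.
Since 17 ≤ 19, they fit within the window.

Yes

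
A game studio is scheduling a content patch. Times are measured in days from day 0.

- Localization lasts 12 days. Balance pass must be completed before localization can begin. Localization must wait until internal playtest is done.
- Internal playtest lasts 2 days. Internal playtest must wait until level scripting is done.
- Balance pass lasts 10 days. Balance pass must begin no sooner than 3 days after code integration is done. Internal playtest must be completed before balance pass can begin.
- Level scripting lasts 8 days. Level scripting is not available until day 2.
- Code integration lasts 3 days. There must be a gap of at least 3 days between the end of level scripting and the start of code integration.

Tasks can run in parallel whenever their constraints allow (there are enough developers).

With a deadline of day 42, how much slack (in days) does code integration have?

Level scripting waits on its own release at day 2, so it starts at day 2 and finishes at 2 + 8 = day 10.
Code integration cannot begin until level scripting (finishes day 10, plus 3-day gap → day 13). It runs from day 13 to 13 + 3 = day 16.

Working backward from the deadline:
Localization must finish by day 42; it takes 12 days, so it must start by 42 − 12 = day 30.
Balance pass feeds into localization (must start by day 30); so balance pass must finish by day 30 and therefore start by day 20.
Since balance pass (must start by day 20, minus 3-day gap → day 17) depends on it, code integration must finish by day 17. Backing off its 3-day duration gives a latest start of day 14.
So code integration can start as early as day 13 and as late as day 14, giving 14 − 13 = 1 day of slack.

1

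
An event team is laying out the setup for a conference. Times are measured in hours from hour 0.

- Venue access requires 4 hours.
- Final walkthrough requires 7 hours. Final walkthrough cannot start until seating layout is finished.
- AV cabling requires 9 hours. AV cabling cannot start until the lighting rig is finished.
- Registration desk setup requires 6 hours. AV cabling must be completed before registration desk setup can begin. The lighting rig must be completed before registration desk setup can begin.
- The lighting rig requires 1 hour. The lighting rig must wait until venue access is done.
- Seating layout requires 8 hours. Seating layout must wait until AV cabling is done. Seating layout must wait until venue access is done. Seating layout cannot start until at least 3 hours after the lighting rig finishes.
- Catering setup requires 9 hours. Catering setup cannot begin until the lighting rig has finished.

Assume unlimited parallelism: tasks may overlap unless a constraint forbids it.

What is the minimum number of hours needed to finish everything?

29

Venue access has no prerequisites, so it starts at hour 0 and finishes at hour 4.
After venue access (finishes hour 4), the lighting rig can start at hour 4 and finishes at hour 5.
Catering setup waits on the lighting rig (finishes hour 5), so it starts at hour 5 and finishes at 5 + 9 = hour 14.
AV cabling cannot begin until the lighting rig (finishes hour 5). It runs from hour 5 to 5 + 9 = hour 14.
Registration desk setup has to wait for AV cabling (finishes hour 14); the lighting rig (finishes hour 5). The latest of these is hour 14, so registration desk setup runs hour 14 to 14 + 6 = hour 20.
For seating layout: AV cabling (finishes hour 14); venue access (finishes hour 4); the lighting rig (finishes hour 5, plus 3-hour gap → hour 8). Taking the maximum gives a start of hour 14, and it finishes at 14 + 8 = hour 22.
Final walkthrough cannot begin until seating layout (finishes hour 22). It runs from hour 22 to 22 + 7 = hour 29.
All tasks are finished once the last one completes. Finish times: Venue access at 4, The lighting rig at 5, AV cabling at 14, Seating layout at 22, Registration desk setup at 20, Catering setup at 14, Final walkthrough at 29. The latest is hour 29.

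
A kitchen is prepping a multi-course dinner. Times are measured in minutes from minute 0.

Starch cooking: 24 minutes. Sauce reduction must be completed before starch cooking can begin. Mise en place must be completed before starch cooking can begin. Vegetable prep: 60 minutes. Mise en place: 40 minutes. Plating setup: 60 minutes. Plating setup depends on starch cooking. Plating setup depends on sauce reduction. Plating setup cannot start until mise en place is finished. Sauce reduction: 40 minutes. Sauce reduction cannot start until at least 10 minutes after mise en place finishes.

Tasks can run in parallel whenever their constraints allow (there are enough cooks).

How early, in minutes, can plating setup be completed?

Mise en place has no prerequisites, so it starts at minute 0 and finishes at minute 40.
Sauce reduction waits on mise en place (finishes minute 40, plus 10-minute gap → minute 50), so it starts at minute 50 and finishes at 50 + 40 = minute 90.
Starch cooking needs all of sauce reduction (finishes minute 90); mise en place (finishes minute 40). That puts its earliest start at minute 90; it finishes at 90 + 24 = minute 114.
Plating setup cannot start until starch cooking (finishes minute 114); sauce reduction (finishes minute 90); mise en place (finishes minute 40). The controlling bound is minute 114, so plating setup finishes at 114 + 60 = minute 174.

174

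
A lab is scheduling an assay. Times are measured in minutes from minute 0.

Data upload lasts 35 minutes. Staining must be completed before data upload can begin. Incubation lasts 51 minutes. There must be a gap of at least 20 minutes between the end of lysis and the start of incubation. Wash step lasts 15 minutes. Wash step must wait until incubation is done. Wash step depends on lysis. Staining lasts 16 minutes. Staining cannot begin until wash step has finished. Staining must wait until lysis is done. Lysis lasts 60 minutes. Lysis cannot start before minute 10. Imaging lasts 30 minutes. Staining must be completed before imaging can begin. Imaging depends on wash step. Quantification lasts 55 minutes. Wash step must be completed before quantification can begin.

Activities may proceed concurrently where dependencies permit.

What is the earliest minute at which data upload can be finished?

Lysis waits on its own release at minute 10, so it starts at minute 10 and finishes at 10 + 60 = minute 70.
Incubation waits on lysis (finishes minute 70, plus 20-minute gap → minute 90), so it starts at minute 90 and finishes at 90 + 51 = minute 141.
For wash step: incubation (finishes minute 141); lysis (finishes minute 70). Taking the maximum gives a start of minute 141, and it finishes at 141 + 15 = minute 156.
Staining cannot start until wash step (finishes minute 156); lysis (finishes minute 70). The controlling bound is minute 156, so staining finishes at 156 + 16 = minute 172.
Data upload waits on staining (finishes minute 172), so it starts at minute 172 and finishes at 172 + 35 = minute 207.

207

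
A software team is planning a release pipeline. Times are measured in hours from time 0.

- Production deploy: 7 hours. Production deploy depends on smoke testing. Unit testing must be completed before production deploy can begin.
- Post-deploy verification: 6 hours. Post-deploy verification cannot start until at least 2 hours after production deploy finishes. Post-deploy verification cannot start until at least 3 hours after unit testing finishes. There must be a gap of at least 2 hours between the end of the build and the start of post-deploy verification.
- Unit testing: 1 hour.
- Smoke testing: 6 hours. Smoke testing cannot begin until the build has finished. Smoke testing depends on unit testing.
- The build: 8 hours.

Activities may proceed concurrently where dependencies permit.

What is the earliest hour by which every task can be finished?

Nothing blocks unit testing, so it runs from hour 0 to hour 1.
The build can start immediately at hour 0; it finishes at hour 8.
Smoke testing has to wait for the build (finishes hour 8); unit testing (finishes hour 1). The latest of these is hour 8, so smoke testing runs hour 8 to 8 + 6 = hour 14.
For production deploy: smoke testing (finishes hour 14); unit testing (finishes hour 1). Taking the maximum gives a start of hour 14, and it finishes at 14 + 7 = hour 21.
Post-deploy verification needs all of production deploy (finishes hour 21, plus 2-hour gap → hour 23); unit testing (finishes hour 1, plus 3-hour gap → hour 4); the build (finishes hour 8, plus 2-hour gap → hour 10). That puts its earliest start at hour 23; it finishes at 23 + 6 = hour 29.
All tasks are finished once the last one completes. Finish times: The build at 8, Unit testing at 1, Smoke testing at 14, Production deploy at 21, Post-deploy verification at 29. The latest is hour 29.

29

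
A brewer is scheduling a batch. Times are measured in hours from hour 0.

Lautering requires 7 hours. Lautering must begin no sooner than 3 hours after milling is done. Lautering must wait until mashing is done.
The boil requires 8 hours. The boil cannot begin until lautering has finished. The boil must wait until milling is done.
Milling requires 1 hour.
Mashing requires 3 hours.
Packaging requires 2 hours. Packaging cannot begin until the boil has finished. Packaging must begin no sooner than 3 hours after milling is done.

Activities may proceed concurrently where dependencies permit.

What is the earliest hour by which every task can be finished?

21

Mashing has no prerequisites, so it starts at hour 0 and finishes at hour 3.
Milling can start immediately at hour 0; it finishes at hour 1.
Lautering needs all of milling (finishes hour 1, plus 3-hour gap → hour 4); mashing (finishes hour 3). That puts its earliest start at hour 4; it finishes at 4 + 7 = hour 11.
For the boil: lautering (finishes hour 11); milling (finishes hour 1). Taking the maximum gives a start of hour 11, and it finishes at 11 + 8 = hour 19.
Packaging cannot start until the boil (finishes hour 19); milling (finishes hour 1, plus 3-hour gap → hour 4). The controlling bound is hour 19, so packaging finishes at 19 + 2 = hour 21.
All tasks are finished once the last one completes. Finish times: Milling at 1, Mashing at 3, Lautering at 11, The boil at 19, Packaging at 21. The latest is hour 21.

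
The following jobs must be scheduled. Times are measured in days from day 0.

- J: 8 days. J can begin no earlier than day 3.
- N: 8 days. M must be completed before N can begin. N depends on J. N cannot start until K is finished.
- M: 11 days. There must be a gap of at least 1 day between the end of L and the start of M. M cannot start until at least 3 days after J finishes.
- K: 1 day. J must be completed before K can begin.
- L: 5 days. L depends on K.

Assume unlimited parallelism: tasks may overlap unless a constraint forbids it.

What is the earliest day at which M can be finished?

After its own release at day 3, J can start at day 3 and finishes at day 11.
K waits on J (finishes day 11), so it starts at day 11 and finishes at 11 + 1 = day 12.
L waits on K (finishes day 12), so it starts at day 12 and finishes at 12 + 5 = day 17.
M needs all of L (finishes day 17, plus 1-day gap → day 18); J (finishes day 11, plus 3-day gap → day 14). That puts its earliest start at day 18; it finishes at 18 + 11 = day 29.

29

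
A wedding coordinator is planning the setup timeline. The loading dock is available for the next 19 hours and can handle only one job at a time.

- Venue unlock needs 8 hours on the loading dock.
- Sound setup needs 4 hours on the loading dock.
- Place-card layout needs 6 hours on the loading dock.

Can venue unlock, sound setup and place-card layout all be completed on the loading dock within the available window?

Yes

Running back to back, the jobs need 8 + 4 + 6 = 18 hours on the loading dock.
Since 18 ≤ 19, they fit within the window.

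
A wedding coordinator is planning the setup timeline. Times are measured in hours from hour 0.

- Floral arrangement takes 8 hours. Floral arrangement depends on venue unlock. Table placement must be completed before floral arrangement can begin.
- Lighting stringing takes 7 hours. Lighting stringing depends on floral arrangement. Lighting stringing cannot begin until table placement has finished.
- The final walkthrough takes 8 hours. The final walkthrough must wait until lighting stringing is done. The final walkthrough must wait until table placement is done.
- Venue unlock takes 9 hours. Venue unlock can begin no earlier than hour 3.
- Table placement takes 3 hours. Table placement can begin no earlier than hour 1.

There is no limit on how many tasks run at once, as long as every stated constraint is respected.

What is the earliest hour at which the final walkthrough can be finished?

Table placement waits on its own release at hour 1, so it starts at hour 1 and finishes at 1 + 3 = hour 4.
Venue unlock waits on its own release at hour 3, so it starts at hour 3 and finishes at 3 + 9 = hour 12.
For floral arrangement: venue unlock (finishes hour 12); table placement (finishes hour 4). Taking the maximum gives a start of hour 12, and it finishes at 12 + 8 = hour 20.
Lighting stringing has to wait for floral arrangement (finishes hour 20); table placement (finishes hour 4). The latest of these is hour 20, so lighting stringing runs hour 20 to 20 + 7 = hour 27.
The final walkthrough cannot start until lighting stringing (finishes hour 27); table placement (finishes hour 4). The controlling bound is hour 27, so the final walkthrough finishes at 27 + 8 = hour 35.

35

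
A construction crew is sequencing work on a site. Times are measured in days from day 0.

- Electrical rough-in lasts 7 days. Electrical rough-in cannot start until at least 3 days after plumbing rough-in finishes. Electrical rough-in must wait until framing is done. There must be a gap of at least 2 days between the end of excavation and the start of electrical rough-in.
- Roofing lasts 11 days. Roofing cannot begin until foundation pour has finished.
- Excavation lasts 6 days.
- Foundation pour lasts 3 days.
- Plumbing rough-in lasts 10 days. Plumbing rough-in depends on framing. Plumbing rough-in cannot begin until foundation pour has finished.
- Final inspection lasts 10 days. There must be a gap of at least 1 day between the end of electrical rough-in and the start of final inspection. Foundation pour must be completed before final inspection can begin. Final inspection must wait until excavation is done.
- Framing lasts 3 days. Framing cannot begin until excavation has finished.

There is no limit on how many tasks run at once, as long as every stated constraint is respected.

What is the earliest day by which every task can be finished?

Nothing blocks foundation pour, so it runs from day 0 to day 3.
Roofing cannot begin until foundation pour (finishes day 3). It runs from day 3 to 3 + 11 = day 14.
Excavation has no prerequisites, so it starts at day 0 and finishes at day 6.
After excavation (finishes day 6), framing can start at day 6 and finishes at day 9.
Plumbing rough-in has to wait for framing (finishes day 9); foundation pour (finishes day 3). The latest of these is day 9, so plumbing rough-in runs day 9 to 9 + 10 = day 19.
For electrical rough-in: plumbing rough-in (finishes day 19, plus 3-day gap → day 22); framing (finishes day 9); excavation (finishes day 6, plus 2-day gap → day 8). Taking the maximum gives a start of day 22, and it finishes at 22 + 7 = day 29.
Final inspection cannot start until electrical rough-in (finishes day 29, plus 1-day gap → day 30); foundation pour (finishes day 3); excavation (finishes day 6). The controlling bound is day 30, so final inspection finishes at 30 + 10 = day 40.
All tasks are finished once the last one completes. Finish times: Excavation at 6, Foundation pour at 3, Framing at 9, Roofing at 14, Plumbing rough-in at 19, Electrical rough-in at 29, Final inspection at 40. The latest is day 40.

40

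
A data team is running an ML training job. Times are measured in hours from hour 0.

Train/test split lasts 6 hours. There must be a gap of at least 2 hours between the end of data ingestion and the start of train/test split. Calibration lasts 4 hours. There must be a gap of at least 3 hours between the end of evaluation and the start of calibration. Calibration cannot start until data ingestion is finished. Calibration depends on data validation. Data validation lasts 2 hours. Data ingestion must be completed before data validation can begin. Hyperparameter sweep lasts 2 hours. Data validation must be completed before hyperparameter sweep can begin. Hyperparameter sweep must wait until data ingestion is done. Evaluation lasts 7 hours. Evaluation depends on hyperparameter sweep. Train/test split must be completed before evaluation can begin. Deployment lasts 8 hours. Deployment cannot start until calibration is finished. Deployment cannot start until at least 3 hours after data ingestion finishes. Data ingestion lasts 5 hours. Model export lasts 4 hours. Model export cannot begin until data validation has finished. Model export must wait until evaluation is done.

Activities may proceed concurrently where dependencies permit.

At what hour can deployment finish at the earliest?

Data ingestion can start immediately at hour 0; it finishes at hour 5.
After data ingestion (finishes hour 5, plus 2-hour gap → hour 7), train/test split can start at hour 7 and finishes at hour 13.
After data ingestion (finishes hour 5), data validation can start at hour 5 and finishes at hour 7.
Hyperparameter sweep has to wait for data validation (finishes hour 7); data ingestion (finishes hour 5). The latest of these is hour 7, so hyperparameter sweep runs hour 7 to 7 + 2 = hour 9.
For evaluation: hyperparameter sweep (finishes hour 9); train/test split (finishes hour 13). Taking the maximum gives a start of hour 13, and it finishes at 13 + 7 = hour 20.
Calibration cannot start until evaluation (finishes hour 20, plus 3-hour gap → hour 23); data ingestion (finishes hour 5); data validation (finishes hour 7). The controlling bound is hour 23, so calibration finishes at 23 + 4 = hour 27.
Deployment cannot start until calibration (finishes hour 27); data ingestion (finishes hour 5, plus 3-hour gap → hour 8). The controlling bound is hour 27, so deployment finishes at 27 + 8 = hour 35.

35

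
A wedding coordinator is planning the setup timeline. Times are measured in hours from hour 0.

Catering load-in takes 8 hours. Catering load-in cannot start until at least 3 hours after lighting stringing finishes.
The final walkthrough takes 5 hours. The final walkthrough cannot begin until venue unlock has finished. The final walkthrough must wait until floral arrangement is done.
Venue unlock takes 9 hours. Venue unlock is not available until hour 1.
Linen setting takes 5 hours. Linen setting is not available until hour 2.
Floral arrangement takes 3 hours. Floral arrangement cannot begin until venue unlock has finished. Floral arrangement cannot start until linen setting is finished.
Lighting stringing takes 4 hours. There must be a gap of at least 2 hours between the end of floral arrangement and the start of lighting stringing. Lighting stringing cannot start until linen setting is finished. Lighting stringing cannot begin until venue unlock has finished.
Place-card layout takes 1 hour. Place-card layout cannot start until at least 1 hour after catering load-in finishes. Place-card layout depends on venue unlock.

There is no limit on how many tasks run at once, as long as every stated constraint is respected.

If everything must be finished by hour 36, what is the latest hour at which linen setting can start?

Place-card layout must finish by hour 36; it takes 1 hour, so it must start by 36 − 1 = hour 35.
Catering load-in must finish before place-card layout (must start by hour 35, minus 1-hour gap → hour 34). With an 8-hour duration, catering load-in must start by 34 − 8 = hour 26.
Lighting stringing must finish before catering load-in (must start by hour 26, minus 3-hour gap → hour 23). With a 4-hour duration, lighting stringing must start by 23 − 4 = hour 19.
The final walkthrough must finish by hour 36; it takes 5 hours, so it must start by 36 − 5 = hour 31.
Floral arrangement must finish in time for lighting stringing (must start by hour 19, minus 2-hour gap → hour 17); the final walkthrough (must start by hour 31). The tightest is hour 17, so floral arrangement must start by 17 − 3 = hour 14.
Linen setting feeds floral arrangement (must start by hour 14); lighting stringing (must start by hour 19). Taking the minimum, linen setting must finish by hour 14 and start by 14 − 5 = hour 9.

9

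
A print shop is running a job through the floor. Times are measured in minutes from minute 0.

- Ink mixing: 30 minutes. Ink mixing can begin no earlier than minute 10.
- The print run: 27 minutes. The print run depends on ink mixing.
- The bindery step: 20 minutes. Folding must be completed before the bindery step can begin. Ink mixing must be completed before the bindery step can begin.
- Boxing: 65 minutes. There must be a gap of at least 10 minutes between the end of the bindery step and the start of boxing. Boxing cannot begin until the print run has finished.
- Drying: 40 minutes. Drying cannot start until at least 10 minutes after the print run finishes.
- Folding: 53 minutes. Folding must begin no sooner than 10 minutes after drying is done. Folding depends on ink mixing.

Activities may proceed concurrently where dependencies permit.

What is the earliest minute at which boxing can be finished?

275

Ink mixing cannot begin until its own release at minute 10. It runs from minute 10 to 10 + 30 = minute 40.
After ink mixing (finishes minute 40), the print run can start at minute 40 and finishes at minute 67.
After the print run (finishes minute 67, plus 10-minute gap → minute 77), drying can start at minute 77 and finishes at minute 117.
Folding has to wait for drying (finishes minute 117, plus 10-minute gap → minute 127); ink mixing (finishes minute 40). The latest of these is minute 127, so folding runs minute 127 to 127 + 53 = minute 180.
The bindery step has to wait for folding (finishes minute 180); ink mixing (finishes minute 40). The latest of these is minute 180, so the bindery step runs minute 180 to 180 + 20 = minute 200.
Boxing cannot start until the bindery step (finishes minute 200, plus 10-minute gap → minute 210); the print run (finishes minute 67). The controlling bound is minute 210, so boxing finishes at 210 + 65 = minute 275.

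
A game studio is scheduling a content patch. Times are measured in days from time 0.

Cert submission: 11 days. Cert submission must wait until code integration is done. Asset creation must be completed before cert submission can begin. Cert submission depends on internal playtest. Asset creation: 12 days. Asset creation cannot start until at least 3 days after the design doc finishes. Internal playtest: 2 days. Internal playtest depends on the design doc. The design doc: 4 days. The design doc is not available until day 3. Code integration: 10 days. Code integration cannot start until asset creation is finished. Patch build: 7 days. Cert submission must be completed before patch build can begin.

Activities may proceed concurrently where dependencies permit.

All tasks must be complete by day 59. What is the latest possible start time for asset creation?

To finish by day 59, patch build (duration 7) must start no later than day 52.
Cert submission feeds into patch build (must start by day 52); so cert submission must finish by day 52 and therefore start by day 41.
Code integration feeds into cert submission (must start by day 41); so code integration must finish by day 41 and therefore start by day 31.
For asset creation: code integration (must start by day 31); cert submission (must start by day 41). The most restrictive is day 31; with a 12-day duration, asset creation must start by day 19.

19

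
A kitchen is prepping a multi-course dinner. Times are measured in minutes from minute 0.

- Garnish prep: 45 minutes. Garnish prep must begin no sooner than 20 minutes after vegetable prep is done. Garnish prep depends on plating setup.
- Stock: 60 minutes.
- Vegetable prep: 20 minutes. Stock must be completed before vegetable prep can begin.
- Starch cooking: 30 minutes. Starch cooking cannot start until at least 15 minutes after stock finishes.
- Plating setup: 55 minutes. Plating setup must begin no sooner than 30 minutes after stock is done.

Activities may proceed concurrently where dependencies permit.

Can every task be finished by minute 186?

No

Stock has no prerequisites, so it starts at minute 0 and finishes at minute 60.
Plating setup waits on stock (finishes minute 60, plus 30-minute gap → minute 90), so it starts at minute 90 and finishes at 90 + 55 = minute 145.
Starch cooking cannot begin until stock (finishes minute 60, plus 15-minute gap → minute 75). It runs from minute 75 to 75 + 30 = minute 105.
Vegetable prep cannot begin until stock (finishes minute 60). It runs from minute 60 to 60 + 20 = minute 80.
Garnish prep needs all of vegetable prep (finishes minute 80, plus 20-minute gap → minute 100); plating setup (finishes minute 145). That puts its earliest start at minute 145; it finishes at 145 + 45 = minute 190.
The earliest everything can be done is minute 190, which is after the deadline of 186, so it is not possible.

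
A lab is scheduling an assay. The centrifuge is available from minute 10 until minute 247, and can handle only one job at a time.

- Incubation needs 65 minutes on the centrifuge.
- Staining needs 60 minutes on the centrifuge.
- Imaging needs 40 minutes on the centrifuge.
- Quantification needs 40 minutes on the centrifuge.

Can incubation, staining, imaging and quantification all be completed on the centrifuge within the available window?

The centrifuge window is 247 − 10 = 237 minutes.
Running back to back, the jobs need 65 + 60 + 40 + 40 = 205 minutes on the centrifuge.
Since 205 ≤ 237, they fit within the window.

Yes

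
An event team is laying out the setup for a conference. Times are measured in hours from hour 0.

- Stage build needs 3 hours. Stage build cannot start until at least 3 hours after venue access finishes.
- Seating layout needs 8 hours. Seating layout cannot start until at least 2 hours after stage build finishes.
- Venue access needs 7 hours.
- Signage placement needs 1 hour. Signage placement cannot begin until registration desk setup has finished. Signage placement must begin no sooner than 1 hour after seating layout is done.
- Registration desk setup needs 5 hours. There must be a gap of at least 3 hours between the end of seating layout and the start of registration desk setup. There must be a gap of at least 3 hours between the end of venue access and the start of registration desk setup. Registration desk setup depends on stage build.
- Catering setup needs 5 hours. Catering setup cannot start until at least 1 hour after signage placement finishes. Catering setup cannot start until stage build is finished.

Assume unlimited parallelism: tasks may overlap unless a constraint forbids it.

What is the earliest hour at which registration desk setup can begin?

26

Venue access has no prerequisites, so it starts at hour 0 and finishes at hour 7.
Stage build waits on venue access (finishes hour 7, plus 3-hour gap → hour 10), so it starts at hour 10 and finishes at 10 + 3 = hour 13.
Seating layout waits on stage build (finishes hour 13, plus 2-hour gap → hour 15), so it starts at hour 15 and finishes at 15 + 8 = hour 23.
Registration desk setup waits on seating layout (finishes hour 23, plus 3-hour gap → hour 26); venue access (finishes hour 7, plus 3-hour gap → hour 10); stage build (finishes hour 13). The latest of these is hour 26, which is the earliest registration desk setup can start.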